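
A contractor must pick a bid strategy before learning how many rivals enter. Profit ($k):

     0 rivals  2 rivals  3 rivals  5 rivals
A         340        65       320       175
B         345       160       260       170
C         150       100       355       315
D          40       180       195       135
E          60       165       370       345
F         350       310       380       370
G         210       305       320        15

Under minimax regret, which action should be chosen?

F

Column bests: 0 rivals=350, 2 rivals=310, 3 rivals=380, 5 rivals=370.
A regrets: 10, 245, 60, 195 → max 245
B regrets: 5, 150, 120, 200 → max 200
C regrets: 200, 210, 25, 55 → max 210
D regrets: 310, 130, 185, 235 → max 310
E regrets: 290, 145, 10, 25 → max 290
F regrets: 0, 0, 0, 0 → max 0
G regrets: 140, 5, 60, 355 → max 355
Smallest max regret = 0 → F.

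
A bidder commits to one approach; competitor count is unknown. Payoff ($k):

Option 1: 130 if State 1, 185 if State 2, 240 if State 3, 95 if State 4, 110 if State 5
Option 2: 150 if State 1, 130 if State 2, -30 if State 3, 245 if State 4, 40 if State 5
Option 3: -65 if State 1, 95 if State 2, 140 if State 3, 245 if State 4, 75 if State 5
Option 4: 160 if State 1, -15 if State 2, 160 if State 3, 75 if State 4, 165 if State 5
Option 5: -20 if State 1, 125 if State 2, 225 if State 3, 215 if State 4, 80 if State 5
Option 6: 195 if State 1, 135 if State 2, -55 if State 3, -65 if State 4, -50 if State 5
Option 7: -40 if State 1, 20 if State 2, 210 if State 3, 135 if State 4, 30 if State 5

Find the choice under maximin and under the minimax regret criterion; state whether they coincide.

maximin → Option 1; minimax regret → Option 1 (agree)

Row minima: Option 1=95, Option 2=-30, Option 3=-65, Option 4=-15, Option 5=-20, Option 6=-65, Option 7=-40
Best worst-case = 95 → Option 1.
Column bests: State 1=195, State 2=185, State 3=240, State 4=245, State 5=165.
Option 1 regrets: 65, 0, 0, 150, 55 → max 150
Option 2 regrets: 45, 55, 270, 0, 125 → max 270
Option 3 regrets: 260, 90, 100, 0, 90 → max 260
Option 4 regrets: 35, 200, 80, 170, 0 → max 200
Option 5 regrets: 215, 60, 15, 30, 85 → max 215
Option 6 regrets: 0, 50, 295, 310, 215 → max 310
Option 7 regrets: 235, 165, 30, 110, 135 → max 235
Smallest max regret = 150 → Option 1.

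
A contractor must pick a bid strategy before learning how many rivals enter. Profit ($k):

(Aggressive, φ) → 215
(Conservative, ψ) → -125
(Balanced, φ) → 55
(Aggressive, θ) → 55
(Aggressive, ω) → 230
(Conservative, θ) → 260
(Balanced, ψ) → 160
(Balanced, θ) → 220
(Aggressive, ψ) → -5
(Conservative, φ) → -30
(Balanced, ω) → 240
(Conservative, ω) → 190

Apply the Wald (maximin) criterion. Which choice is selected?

Row minima: Conservative=-125, Balanced=55, Aggressive=-5
Best worst-case = 55 → Balanced.

Balanced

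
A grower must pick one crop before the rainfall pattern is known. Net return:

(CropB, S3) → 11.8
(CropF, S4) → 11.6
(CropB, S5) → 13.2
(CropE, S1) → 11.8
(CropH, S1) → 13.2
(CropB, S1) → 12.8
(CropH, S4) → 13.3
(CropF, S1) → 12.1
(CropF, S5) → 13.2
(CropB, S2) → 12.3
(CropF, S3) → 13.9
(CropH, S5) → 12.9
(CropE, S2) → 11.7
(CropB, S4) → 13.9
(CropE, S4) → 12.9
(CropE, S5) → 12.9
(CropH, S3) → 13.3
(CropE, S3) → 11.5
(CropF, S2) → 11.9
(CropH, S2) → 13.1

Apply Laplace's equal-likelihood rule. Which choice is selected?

Row averages: CropE=12.16, CropF=12.54, CropB=12.8, CropH=13.16
Highest average = 13.16 → CropH.

CropH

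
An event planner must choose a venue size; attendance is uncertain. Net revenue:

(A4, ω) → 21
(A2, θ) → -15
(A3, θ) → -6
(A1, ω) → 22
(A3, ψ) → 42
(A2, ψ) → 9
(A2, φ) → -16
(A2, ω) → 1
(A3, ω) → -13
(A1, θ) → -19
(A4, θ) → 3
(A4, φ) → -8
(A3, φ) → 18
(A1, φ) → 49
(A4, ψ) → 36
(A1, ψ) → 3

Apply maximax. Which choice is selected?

Row maxima: A1=49, A2=9, A3=42, A4=36
Best best-case = 49 → A1.

A1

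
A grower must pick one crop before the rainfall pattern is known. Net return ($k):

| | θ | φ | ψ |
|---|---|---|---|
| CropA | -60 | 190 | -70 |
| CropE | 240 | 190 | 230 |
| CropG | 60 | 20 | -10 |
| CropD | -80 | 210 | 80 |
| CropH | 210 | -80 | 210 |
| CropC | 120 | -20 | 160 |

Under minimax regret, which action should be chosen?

Column bests: θ=240, φ=210, ψ=230.
CropA regrets: 300, 20, 300 → max 300
CropE regrets: 0, 20, 0 → max 20
CropG regrets: 180, 190, 240 → max 240
CropD regrets: 320, 0, 150 → max 320
CropH regrets: 30, 290, 20 → max 290
CropC regrets: 120, 230, 70 → max 230
Smallest max regret = 20 → CropE.

CropE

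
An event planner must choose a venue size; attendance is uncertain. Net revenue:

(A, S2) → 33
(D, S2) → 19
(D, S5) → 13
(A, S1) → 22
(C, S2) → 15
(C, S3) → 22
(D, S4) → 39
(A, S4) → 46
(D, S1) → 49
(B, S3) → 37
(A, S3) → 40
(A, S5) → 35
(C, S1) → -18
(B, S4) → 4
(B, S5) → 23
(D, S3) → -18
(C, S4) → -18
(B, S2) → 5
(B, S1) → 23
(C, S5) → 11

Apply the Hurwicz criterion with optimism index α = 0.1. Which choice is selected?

A

A: 0.1·46 + 0.9·22 = 24.4
B: 0.1·37 + 0.9·4 = 7.3
C: 0.1·22 + 0.9·(-18) = -14
D: 0.1·49 + 0.9·(-18) = -11.3
Highest Hurwicz score = 24.4 → A.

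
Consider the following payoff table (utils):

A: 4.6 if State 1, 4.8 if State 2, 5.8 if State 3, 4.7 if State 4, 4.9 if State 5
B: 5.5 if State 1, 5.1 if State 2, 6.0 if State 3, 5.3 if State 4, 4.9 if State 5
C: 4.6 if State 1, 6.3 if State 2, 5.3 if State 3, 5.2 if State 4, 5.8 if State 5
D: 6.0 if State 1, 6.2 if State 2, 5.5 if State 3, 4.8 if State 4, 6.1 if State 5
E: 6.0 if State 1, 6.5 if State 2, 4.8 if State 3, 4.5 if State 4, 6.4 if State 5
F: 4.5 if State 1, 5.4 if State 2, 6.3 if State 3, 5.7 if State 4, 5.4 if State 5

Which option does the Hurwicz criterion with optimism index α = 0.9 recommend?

A: 0.9·5.8 + 0.1·4.6 = 5.68
B: 0.9·6.0 + 0.1·4.9 = 5.89
C: 0.9·6.3 + 0.1·4.6 = 6.13
D: 0.9·6.2 + 0.1·4.8 = 6.06
E: 0.9·6.5 + 0.1·4.5 = 6.3
F: 0.9·6.3 + 0.1·4.5 = 6.12
Highest Hurwicz score = 6.3 → E.

E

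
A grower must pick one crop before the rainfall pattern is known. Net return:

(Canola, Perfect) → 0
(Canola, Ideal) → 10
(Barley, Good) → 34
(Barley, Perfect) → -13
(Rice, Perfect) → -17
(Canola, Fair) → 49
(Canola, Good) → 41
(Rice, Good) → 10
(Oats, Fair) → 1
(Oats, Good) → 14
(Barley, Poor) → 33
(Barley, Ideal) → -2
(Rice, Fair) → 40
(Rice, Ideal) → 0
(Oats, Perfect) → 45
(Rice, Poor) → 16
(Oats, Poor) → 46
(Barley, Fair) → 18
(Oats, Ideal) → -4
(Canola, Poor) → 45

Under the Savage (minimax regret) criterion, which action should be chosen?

Column bests: Poor=46, Fair=49, Good=41, Ideal=10, Perfect=45.
Barley regrets: 13, 31, 7, 12, 58 → max 58
Canola regrets: 1, 0, 0, 0, 45 → max 45
Oats regrets: 0, 48, 27, 14, 0 → max 48
Rice regrets: 30, 9, 31, 10, 62 → max 62
Smallest max regret = 45 → Canola.

Canola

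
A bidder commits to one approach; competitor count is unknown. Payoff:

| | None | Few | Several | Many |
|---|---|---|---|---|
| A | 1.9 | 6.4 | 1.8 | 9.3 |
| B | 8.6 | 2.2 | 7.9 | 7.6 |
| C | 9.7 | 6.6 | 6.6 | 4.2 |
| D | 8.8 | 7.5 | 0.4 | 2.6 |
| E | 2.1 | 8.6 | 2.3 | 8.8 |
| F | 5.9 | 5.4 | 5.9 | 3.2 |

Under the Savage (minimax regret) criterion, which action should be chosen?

Column bests: None=9.7, Few=8.6, Several=7.9, Many=9.3.
A regrets: 7.8, 2.2, 6.1, 0.0 → max 7.8
B regrets: 1.1, 6.4, 0.0, 1.7 → max 6.4
C regrets: 0.0, 2.0, 1.3, 5.1 → max 5.1
D regrets: 0.9, 1.1, 7.5, 6.7 → max 7.5
E regrets: 7.6, 0.0, 5.6, 0.5 → max 7.6
F regrets: 3.8, 3.2, 2.0, 6.1 → max 6.1
Smallest max regret = 5.1 → C.

C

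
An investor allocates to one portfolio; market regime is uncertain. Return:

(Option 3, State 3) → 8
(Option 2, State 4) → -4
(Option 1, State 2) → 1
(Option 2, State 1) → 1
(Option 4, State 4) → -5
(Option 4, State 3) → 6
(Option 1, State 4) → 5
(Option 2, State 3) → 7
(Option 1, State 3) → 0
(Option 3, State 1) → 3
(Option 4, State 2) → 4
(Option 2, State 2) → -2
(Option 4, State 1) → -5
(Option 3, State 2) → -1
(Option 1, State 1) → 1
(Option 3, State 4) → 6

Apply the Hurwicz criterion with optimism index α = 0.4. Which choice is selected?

Option 1: 0.4·5 + 0.6·0 = 2
Option 2: 0.4·7 + 0.6·(-4) = 0.4
Option 3: 0.4·8 + 0.6·(-1) = 2.6
Option 4: 0.4·6 + 0.6·(-5) = -0.6
Highest Hurwicz score = 2.6 → Option 3.

Option 3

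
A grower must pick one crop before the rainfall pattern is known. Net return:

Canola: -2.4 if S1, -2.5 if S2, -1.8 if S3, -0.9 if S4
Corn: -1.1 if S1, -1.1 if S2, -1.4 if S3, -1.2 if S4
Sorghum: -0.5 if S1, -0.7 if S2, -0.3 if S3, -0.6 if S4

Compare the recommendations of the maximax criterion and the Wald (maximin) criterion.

maximax → Sorghum; maximin → Sorghum (agree)

Row maxima: Canola=-0.9, Corn=-1.1, Sorghum=-0.3
Best best-case = -0.3 → Sorghum.
Row minima: Canola=-2.5, Corn=-1.4, Sorghum=-0.7
Best worst-case = -0.7 → Sorghum.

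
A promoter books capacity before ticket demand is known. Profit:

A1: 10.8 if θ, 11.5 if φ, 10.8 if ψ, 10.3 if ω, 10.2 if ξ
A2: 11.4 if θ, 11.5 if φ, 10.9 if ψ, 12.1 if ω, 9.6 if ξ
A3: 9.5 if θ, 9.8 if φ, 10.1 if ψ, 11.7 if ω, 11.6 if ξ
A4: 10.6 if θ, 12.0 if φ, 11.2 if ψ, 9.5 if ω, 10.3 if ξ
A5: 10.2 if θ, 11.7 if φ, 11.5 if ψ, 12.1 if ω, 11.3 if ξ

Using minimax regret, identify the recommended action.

A5

Column bests: θ=11.4, φ=12.0, ψ=11.5, ω=12.1, ξ=11.6.
A1 regrets: 0.6, 0.5, 0.7, 1.8, 1.4 → max 1.8
A2 regrets: 0.0, 0.5, 0.6, 0.0, 2.0 → max 2.0
A3 regrets: 1.9, 2.2, 1.4, 0.4, 0.0 → max 2.2
A4 regrets: 0.8, 0.0, 0.3, 2.6, 1.3 → max 2.6
A5 regrets: 1.2, 0.3, 0.0, 0.0, 0.3 → max 1.2
Smallest max regret = 1.2 → A5.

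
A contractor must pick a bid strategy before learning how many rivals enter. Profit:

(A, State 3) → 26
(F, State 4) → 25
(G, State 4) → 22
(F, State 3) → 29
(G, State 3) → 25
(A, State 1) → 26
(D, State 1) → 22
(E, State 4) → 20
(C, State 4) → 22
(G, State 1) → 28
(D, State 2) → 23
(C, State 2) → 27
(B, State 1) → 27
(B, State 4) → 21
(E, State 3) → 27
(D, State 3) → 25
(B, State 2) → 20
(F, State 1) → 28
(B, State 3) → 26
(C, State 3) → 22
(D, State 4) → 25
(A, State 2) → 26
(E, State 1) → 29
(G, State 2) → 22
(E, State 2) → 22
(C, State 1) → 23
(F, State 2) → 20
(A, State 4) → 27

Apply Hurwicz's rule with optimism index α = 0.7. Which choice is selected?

A: 0.7·27 + 0.3·26 = 26.7
B: 0.7·27 + 0.3·20 = 24.9
C: 0.7·27 + 0.3·22 = 25.5
D: 0.7·25 + 0.3·22 = 24.1
E: 0.7·29 + 0.3·20 = 26.3
F: 0.7·29 + 0.3·20 = 26.3
G: 0.7·28 + 0.3·22 = 26.2
Highest Hurwicz score = 26.7 → A.

A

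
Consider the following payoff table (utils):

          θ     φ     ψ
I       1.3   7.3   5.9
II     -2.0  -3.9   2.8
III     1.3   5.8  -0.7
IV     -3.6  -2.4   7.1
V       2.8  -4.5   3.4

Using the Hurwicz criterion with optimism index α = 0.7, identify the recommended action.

I

I: 0.7·7.3 + 0.3·1.3 = 5.5
II: 0.7·2.8 + 0.3·(-3.9) = 0.79
III: 0.7·5.8 + 0.3·(-0.7) = 3.85
IV: 0.7·7.1 + 0.3·(-3.6) = 3.89
V: 0.7·3.4 + 0.3·(-4.5) = 1.03
Highest Hurwicz score = 5.5 → I.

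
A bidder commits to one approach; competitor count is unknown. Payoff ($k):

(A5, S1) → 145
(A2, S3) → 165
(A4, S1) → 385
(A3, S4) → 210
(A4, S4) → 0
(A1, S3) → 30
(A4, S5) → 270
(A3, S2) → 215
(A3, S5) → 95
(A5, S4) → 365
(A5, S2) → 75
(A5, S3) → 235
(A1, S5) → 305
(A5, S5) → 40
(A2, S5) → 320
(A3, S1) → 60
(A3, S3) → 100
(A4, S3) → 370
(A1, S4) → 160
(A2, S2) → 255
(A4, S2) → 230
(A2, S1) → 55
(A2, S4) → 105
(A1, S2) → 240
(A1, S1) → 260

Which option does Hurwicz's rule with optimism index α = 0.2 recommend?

A2

A1: 0.2·305 + 0.8·30 = 85
A2: 0.2·320 + 0.8·55 = 108
A3: 0.2·215 + 0.8·60 = 91
A4: 0.2·385 + 0.8·0 = 77
A5: 0.2·365 + 0.8·40 = 105
Highest Hurwicz score = 108 → A2.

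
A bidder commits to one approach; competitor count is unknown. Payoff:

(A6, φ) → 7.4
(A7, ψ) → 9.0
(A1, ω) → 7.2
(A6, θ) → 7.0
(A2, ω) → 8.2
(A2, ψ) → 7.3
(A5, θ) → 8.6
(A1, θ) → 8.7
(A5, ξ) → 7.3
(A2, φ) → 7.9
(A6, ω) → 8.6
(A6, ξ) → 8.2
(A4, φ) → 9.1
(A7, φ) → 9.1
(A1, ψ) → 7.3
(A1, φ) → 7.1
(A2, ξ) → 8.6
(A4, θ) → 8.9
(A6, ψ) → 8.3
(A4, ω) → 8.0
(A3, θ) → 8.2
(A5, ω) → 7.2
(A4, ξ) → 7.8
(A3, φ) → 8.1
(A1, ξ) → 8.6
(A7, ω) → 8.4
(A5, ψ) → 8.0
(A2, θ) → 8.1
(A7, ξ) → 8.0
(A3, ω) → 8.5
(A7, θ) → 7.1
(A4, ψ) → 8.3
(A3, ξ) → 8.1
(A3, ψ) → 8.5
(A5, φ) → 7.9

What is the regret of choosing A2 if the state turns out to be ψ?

Best payoff under ψ is 9.0.
Regret = 9.0 − 7.3 = 1.7.

1.7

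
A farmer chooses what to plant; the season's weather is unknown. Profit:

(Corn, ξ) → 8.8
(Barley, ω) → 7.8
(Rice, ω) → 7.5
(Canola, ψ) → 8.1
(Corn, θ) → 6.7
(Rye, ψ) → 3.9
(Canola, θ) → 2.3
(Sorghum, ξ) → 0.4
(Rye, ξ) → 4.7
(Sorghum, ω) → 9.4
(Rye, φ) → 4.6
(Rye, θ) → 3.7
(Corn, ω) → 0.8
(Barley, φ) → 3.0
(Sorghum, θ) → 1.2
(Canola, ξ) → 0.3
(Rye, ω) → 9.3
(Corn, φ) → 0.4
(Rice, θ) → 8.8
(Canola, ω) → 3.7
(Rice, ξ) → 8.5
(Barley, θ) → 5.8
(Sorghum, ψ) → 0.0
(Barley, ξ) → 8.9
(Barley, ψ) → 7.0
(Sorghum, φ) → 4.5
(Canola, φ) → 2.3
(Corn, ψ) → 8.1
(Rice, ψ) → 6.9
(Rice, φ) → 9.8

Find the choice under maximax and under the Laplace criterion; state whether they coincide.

Row maxima: Rice=9.8, Sorghum=9.4, Rye=9.3, Barley=8.9, Corn=8.8, Canola=8.1
Best best-case = 9.8 → Rice.
Row averages: Rice=8.3, Sorghum=3.1, Rye=5.24, Barley=6.5, Corn=4.96, Canola=3.34
Highest average = 8.3 → Rice.

maximax → Rice; laplace → Rice (agree)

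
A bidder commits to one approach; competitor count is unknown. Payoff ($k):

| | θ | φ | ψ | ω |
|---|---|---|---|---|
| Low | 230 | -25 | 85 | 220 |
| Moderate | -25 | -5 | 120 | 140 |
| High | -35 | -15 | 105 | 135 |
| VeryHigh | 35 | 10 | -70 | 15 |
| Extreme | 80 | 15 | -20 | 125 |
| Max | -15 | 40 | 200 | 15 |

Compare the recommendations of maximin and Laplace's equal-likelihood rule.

maximin → Max; laplace → Low (disagree)

Row minima: Low=-25, Moderate=-25, High=-35, VeryHigh=-70, Extreme=-20, Max=-15
Best worst-case = -15 → Max.
Row averages: Low=127.5, Moderate=57.5, High=47.5, VeryHigh=-2.5, Extreme=50, Max=60
Highest average = 127.5 → Low.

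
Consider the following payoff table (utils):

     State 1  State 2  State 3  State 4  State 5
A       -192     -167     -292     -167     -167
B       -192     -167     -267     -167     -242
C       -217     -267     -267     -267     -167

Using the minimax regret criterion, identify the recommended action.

A

Column bests: State 1=-192, State 2=-167, State 3=-267, State 4=-167, State 5=-167.
A regrets: 0, 0, 25, 0, 0 → max 25
B regrets: 0, 0, 0, 0, 75 → max 75
C regrets: 25, 100, 0, 100, 0 → max 100
Smallest max regret = 25 → A.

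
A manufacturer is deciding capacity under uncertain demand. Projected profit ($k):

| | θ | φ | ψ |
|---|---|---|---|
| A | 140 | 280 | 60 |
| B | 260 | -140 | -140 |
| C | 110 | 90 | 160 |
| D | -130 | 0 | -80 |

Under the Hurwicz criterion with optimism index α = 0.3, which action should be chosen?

A: 0.3·280 + 0.7·60 = 126
B: 0.3·260 + 0.7·(-140) = -20
C: 0.3·160 + 0.7·90 = 111
D: 0.3·0 + 0.7·(-130) = -91
Highest Hurwicz score = 126 → A.

A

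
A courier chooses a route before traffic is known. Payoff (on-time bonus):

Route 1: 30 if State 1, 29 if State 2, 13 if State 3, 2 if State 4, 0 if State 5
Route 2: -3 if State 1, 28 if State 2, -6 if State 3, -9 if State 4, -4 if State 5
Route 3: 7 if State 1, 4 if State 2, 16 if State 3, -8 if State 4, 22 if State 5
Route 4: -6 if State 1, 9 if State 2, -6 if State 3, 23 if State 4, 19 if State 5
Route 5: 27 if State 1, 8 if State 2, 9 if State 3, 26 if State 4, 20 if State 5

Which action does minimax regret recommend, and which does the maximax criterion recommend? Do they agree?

Column bests: State 1=30, State 2=29, State 3=16, State 4=26, State 5=22.
Route 1 regrets: 0, 0, 3, 24, 22 → max 24
Route 2 regrets: 33, 1, 22, 35, 26 → max 35
Route 3 regrets: 23, 25, 0, 34, 0 → max 34
Route 4 regrets: 36, 20, 22, 3, 3 → max 36
Route 5 regrets: 3, 21, 7, 0, 2 → max 21
Smallest max regret = 21 → Route 5.
Row maxima: Route 1=30, Route 2=28, Route 3=22, Route 4=23, Route 5=27
Best best-case = 30 → Route 1.

minimax regret → Route 5; maximax → Route 1 (disagree)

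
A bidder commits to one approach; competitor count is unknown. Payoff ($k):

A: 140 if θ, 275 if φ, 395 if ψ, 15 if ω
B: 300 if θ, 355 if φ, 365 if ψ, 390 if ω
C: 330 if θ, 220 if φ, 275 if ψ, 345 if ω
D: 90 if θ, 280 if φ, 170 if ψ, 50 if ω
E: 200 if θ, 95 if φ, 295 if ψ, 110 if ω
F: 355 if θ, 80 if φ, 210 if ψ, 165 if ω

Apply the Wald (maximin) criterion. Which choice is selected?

Row minima: A=15, B=300, C=220, D=50, E=95, F=80
Best worst-case = 300 → B.

B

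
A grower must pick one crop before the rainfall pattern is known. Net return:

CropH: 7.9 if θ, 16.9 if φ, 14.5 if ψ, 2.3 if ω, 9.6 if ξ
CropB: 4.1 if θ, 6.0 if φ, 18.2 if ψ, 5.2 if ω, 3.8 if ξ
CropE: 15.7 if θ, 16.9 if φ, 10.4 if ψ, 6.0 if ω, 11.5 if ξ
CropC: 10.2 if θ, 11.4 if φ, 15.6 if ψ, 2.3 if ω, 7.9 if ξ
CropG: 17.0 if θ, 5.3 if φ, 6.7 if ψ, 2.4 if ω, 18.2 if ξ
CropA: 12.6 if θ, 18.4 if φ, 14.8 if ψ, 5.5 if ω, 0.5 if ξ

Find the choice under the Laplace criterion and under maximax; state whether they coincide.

Row averages: CropH=10.24, CropB=7.46, CropE=12.1, CropC=9.48, CropG=9.92, CropA=10.36
Highest average = 12.1 → CropE.
Row maxima: CropH=16.9, CropB=18.2, CropE=16.9, CropC=15.6, CropG=18.2, CropA=18.4
Best best-case = 18.4 → CropA.

laplace → CropE; maximax → CropA (disagree)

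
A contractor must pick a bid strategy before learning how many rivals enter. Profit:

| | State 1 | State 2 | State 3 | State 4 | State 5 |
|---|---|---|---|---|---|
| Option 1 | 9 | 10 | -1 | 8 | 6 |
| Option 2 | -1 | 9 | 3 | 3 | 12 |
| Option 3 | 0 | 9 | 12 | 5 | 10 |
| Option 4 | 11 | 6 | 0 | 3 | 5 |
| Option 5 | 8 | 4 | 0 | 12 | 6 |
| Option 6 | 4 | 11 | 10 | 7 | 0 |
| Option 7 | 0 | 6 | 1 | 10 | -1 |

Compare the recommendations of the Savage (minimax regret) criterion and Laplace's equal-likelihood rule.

Column bests: State 1=11, State 2=11, State 3=12, State 4=12, State 5=12.
Option 1 regrets: 2, 1, 13, 4, 6 → max 13
Option 2 regrets: 12, 2, 9, 9, 0 → max 12
Option 3 regrets: 11, 2, 0, 7, 2 → max 11
Option 4 regrets: 0, 5, 12, 9, 7 → max 12
Option 5 regrets: 3, 7, 12, 0, 6 → max 12
Option 6 regrets: 7, 0, 2, 5, 12 → max 12
Option 7 regrets: 11, 5, 11, 2, 13 → max 13
Smallest max regret = 11 → Option 3.
Row averages: Option 1=6.4, Option 2=5.2, Option 3=7.2, Option 4=5, Option 5=6, Option 6=6.4, Option 7=3.2
Highest average = 7.2 → Option 3.

minimax regret → Option 3; laplace → Option 3 (agree)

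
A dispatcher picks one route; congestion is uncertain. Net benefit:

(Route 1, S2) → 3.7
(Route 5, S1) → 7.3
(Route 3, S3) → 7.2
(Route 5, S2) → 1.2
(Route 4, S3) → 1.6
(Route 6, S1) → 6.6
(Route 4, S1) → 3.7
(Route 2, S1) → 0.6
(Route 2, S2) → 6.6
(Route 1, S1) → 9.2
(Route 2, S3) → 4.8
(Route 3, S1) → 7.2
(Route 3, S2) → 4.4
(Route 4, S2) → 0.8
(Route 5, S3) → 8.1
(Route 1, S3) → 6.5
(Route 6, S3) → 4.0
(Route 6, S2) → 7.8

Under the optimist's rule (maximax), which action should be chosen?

Row maxima: Route 1=9.2, Route 2=6.6, Route 3=7.2, Route 4=3.7, Route 5=8.1, Route 6=7.8
Best best-case = 9.2 → Route 1.

Route 1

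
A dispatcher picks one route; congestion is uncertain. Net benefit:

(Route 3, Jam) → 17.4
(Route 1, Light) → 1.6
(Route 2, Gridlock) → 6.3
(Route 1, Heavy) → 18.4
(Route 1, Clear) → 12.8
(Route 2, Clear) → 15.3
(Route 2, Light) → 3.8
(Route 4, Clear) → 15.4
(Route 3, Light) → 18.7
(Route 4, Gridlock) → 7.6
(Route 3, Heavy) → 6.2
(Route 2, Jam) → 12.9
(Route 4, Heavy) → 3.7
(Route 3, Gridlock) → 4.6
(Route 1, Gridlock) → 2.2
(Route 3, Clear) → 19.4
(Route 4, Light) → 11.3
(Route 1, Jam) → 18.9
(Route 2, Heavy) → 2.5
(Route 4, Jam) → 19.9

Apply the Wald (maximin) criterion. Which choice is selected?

Row minima: Route 1=1.6, Route 2=2.5, Route 3=4.6, Route 4=3.7
Best worst-case = 4.6 → Route 3.

Route 3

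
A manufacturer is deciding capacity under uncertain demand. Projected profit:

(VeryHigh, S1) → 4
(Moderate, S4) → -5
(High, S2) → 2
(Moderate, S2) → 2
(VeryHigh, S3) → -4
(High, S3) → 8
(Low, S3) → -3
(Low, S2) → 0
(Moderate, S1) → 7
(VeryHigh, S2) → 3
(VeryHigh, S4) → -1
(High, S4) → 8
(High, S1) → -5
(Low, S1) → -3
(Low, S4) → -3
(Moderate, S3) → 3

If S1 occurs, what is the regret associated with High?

Best payoff under S1 is 7.
Regret = 7 − (-5) = 12.

12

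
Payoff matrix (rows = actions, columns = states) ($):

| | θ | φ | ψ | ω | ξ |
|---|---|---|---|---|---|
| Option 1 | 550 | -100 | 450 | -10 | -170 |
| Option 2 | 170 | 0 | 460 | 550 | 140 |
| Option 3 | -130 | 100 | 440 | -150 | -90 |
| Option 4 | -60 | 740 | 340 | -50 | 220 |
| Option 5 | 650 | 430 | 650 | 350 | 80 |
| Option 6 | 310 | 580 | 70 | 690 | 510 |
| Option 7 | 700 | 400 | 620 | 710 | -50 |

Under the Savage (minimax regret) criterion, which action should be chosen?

Option 5

Column bests: θ=700, φ=740, ψ=650, ω=710, ξ=510.
Option 1 regrets: 150, 840, 200, 720, 680 → max 840
Option 2 regrets: 530, 740, 190, 160, 370 → max 740
Option 3 regrets: 830, 640, 210, 860, 600 → max 860
Option 4 regrets: 760, 0, 310, 760, 290 → max 760
Option 5 regrets: 50, 310, 0, 360, 430 → max 430
Option 6 regrets: 390, 160, 580, 20, 0 → max 580
Option 7 regrets: 0, 340, 30, 0, 560 → max 560
Smallest max regret = 430 → Option 5.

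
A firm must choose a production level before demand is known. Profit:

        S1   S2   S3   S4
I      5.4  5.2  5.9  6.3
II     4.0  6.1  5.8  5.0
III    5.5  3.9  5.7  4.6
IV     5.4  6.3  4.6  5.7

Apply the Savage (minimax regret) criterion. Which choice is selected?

I

Column bests: S1=5.5, S2=6.3, S3=5.9, S4=6.3.
I regrets: 0.1, 1.1, 0.0, 0.0 → max 1.1
II regrets: 1.5, 0.2, 0.1, 1.3 → max 1.5
III regrets: 0.0, 2.4, 0.2, 1.7 → max 2.4
IV regrets: 0.1, 0.0, 1.3, 0.6 → max 1.3
Smallest max regret = 1.1 → I.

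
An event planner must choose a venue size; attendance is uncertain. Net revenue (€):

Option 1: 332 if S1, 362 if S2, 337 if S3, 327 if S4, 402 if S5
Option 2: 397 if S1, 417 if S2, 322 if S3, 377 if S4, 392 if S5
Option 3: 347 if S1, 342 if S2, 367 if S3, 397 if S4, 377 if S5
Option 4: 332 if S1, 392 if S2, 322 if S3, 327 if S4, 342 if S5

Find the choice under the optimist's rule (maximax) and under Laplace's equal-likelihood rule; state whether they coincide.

Row maxima: Option 1=402, Option 2=417, Option 3=397, Option 4=392
Best best-case = 417 → Option 2.
Row averages: Option 1=352, Option 2=381, Option 3=366, Option 4=343
Highest average = 381 → Option 2.

maximax → Option 2; laplace → Option 2 (agree)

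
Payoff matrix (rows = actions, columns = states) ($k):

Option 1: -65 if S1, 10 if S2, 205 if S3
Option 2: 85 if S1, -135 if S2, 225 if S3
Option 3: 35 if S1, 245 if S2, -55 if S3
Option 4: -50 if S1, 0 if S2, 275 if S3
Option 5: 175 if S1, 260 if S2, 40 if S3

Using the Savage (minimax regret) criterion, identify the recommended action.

Option 5

Column bests: S1=175, S2=260, S3=275.
Option 1 regrets: 240, 250, 70 → max 250
Option 2 regrets: 90, 395, 50 → max 395
Option 3 regrets: 140, 15, 330 → max 330
Option 4 regrets: 225, 260, 0 → max 260
Option 5 regrets: 0, 0, 235 → max 235
Smallest max regret = 235 → Option 5.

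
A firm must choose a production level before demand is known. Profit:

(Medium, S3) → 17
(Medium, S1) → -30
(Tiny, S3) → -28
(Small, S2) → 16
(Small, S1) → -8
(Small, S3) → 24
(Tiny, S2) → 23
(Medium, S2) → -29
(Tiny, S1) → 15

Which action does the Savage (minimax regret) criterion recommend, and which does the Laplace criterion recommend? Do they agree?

Column bests: S1=15, S2=23, S3=24.
Tiny regrets: 0, 0, 52 → max 52
Small regrets: 23, 7, 0 → max 23
Medium regrets: 45, 52, 7 → max 52
Smallest max regret = 23 → Small.
Row averages: Tiny=10/3, Small=32/3, Medium=-14
Highest average = 32/3 → Small.

minimax regret → Small; laplace → Small (agree)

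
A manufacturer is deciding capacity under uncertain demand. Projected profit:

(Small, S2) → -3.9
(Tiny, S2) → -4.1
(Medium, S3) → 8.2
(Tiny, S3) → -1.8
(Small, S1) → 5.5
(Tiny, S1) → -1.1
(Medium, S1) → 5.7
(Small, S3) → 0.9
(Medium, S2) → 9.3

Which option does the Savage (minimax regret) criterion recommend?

Medium

Column bests: S1=5.7, S2=9.3, S3=8.2.
Tiny regrets: 6.8, 13.4, 10.0 → max 13.4
Small regrets: 0.2, 13.2, 7.3 → max 13.2
Medium regrets: 0.0, 0.0, 0.0 → max 0.0
Smallest max regret = 0.0 → Medium.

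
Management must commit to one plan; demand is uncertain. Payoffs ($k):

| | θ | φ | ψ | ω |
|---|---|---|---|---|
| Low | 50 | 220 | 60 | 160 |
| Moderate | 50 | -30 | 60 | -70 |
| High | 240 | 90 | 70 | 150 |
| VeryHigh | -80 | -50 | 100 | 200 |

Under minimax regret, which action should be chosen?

Column bests: θ=240, φ=220, ψ=100, ω=200.
Low regrets: 190, 0, 40, 40 → max 190
Moderate regrets: 190, 250, 40, 270 → max 270
High regrets: 0, 130, 30, 50 → max 130
VeryHigh regrets: 320, 270, 0, 0 → max 320
Smallest max regret = 130 → High.

High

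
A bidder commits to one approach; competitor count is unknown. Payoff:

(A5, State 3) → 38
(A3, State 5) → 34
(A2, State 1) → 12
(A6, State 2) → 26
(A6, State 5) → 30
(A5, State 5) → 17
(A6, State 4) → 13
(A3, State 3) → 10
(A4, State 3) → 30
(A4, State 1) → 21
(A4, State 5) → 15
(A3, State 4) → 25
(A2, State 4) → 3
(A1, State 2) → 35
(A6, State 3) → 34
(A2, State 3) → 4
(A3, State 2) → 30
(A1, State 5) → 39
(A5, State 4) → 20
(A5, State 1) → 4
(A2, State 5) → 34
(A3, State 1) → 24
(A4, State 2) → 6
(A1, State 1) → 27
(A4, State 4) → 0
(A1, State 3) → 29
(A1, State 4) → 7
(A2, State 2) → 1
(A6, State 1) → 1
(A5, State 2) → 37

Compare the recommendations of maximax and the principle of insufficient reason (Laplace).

Row maxima: A1=39, A2=34, A3=34, A4=30, A5=38, A6=34
Best best-case = 39 → A1.
Row averages: A1=27.4, A2=10.8, A3=24.6, A4=14.4, A5=23.2, A6=20.8
Highest average = 27.4 → A1.

maximax → A1; laplace → A1 (agree)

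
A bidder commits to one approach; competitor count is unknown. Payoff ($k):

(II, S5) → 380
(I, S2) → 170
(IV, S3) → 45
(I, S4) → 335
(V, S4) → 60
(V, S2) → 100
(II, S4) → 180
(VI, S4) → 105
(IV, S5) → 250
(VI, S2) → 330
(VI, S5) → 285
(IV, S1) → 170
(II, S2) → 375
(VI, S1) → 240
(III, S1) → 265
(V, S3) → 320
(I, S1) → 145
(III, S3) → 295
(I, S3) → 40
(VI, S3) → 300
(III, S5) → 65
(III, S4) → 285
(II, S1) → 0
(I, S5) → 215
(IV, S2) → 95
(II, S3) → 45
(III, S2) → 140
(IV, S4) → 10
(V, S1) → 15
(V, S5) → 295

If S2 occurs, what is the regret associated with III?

Best payoff under S2 is 375.
Regret = 375 − 140 = 235.

235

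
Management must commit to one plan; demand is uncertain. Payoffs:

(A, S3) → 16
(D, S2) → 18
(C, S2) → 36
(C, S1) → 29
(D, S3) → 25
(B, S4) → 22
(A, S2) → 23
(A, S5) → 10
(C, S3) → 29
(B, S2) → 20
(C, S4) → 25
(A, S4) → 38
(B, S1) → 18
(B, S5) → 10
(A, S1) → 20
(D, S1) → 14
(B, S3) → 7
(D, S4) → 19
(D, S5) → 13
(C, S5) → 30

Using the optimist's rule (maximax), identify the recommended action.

Row maxima: A=38, B=22, C=36, D=25
Best best-case = 38 → A.

A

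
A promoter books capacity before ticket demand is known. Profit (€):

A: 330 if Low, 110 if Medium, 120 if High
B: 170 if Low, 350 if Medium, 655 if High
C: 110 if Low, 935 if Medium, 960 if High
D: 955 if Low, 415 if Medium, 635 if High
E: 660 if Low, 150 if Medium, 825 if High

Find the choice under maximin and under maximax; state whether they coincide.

Row minima: A=110, B=170, C=110, D=415, E=150
Best worst-case = 415 → D.
Row maxima: A=330, B=655, C=960, D=955, E=825
Best best-case = 960 → C.

maximin → D; maximax → C (disagree)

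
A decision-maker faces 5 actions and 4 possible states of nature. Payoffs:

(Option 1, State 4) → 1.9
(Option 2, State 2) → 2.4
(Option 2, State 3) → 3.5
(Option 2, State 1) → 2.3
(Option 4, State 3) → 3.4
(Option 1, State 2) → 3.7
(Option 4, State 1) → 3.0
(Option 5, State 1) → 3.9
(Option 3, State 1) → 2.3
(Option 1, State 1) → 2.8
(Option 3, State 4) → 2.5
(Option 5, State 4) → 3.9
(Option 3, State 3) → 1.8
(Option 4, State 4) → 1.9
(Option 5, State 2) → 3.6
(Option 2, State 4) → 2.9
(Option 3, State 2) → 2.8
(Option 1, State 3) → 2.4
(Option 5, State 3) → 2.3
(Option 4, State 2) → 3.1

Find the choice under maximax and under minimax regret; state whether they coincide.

maximax → Option 5; minimax regret → Option 5 (agree)

Row maxima: Option 1=3.7, Option 2=3.5, Option 3=2.8, Option 4=3.4, Option 5=3.9
Best best-case = 3.9 → Option 5.
Column bests: State 1=3.9, State 2=3.7, State 3=3.5, State 4=3.9.
Option 1 regrets: 1.1, 0.0, 1.1, 2.0 → max 2.0
Option 2 regrets: 1.6, 1.3, 0.0, 1.0 → max 1.6
Option 3 regrets: 1.6, 0.9, 1.7, 1.4 → max 1.7
Option 4 regrets: 0.9, 0.6, 0.1, 2.0 → max 2.0
Option 5 regrets: 0.0, 0.1, 1.2, 0.0 → max 1.2
Smallest max regret = 1.2 → Option 5.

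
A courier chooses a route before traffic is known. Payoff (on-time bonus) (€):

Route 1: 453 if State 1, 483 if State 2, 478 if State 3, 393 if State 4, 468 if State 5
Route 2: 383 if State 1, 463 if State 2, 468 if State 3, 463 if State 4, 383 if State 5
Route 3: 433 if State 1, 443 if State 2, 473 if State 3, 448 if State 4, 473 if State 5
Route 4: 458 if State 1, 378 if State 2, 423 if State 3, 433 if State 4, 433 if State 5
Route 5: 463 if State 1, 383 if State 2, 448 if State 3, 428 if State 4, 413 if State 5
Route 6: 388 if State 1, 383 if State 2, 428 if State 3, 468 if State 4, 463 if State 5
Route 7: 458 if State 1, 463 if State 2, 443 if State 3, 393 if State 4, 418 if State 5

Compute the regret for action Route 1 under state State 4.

75

Best payoff under State 4 is 468.
Regret = 468 − 393 = 75.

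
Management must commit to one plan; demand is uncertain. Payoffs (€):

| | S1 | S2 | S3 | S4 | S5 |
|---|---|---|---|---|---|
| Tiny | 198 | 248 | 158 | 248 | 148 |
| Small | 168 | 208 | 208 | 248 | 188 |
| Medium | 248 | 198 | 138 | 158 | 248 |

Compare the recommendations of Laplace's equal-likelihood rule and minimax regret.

Row averages: Tiny=200, Small=204, Medium=198
Highest average = 204 → Small.
Column bests: S1=248, S2=248, S3=208, S4=248, S5=248.
Tiny regrets: 50, 0, 50, 0, 100 → max 100
Small regrets: 80, 40, 0, 0, 60 → max 80
Medium regrets: 0, 50, 70, 90, 0 → max 90
Smallest max regret = 80 → Small.

laplace → Small; minimax regret → Small (agree)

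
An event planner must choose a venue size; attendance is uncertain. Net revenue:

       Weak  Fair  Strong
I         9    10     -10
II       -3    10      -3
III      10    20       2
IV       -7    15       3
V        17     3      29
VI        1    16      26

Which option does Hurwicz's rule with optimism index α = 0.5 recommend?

V

I: 0.5·10 + 0.5·(-10) = 0
II: 0.5·10 + 0.5·(-3) = 3.5
III: 0.5·20 + 0.5·2 = 11
IV: 0.5·15 + 0.5·(-7) = 4
V: 0.5·29 + 0.5·3 = 16
VI: 0.5·26 + 0.5·1 = 13.5
Highest Hurwicz score = 16 → V.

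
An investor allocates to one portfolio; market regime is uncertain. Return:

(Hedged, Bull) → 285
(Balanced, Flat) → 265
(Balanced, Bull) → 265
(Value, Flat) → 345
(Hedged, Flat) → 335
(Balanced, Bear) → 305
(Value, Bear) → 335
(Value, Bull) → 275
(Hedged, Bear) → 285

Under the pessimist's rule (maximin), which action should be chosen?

Row minima: Hedged=285, Balanced=265, Value=275
Best worst-case = 285 → Hedged.

Hedged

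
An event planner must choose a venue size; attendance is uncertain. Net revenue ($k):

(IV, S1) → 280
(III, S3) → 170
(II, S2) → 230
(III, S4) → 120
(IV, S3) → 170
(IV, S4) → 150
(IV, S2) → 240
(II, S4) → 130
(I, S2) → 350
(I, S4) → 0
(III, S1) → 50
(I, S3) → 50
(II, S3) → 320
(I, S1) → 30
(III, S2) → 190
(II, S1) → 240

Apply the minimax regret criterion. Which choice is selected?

II

Column bests: S1=280, S2=350, S3=320, S4=150.
I regrets: 250, 0, 270, 150 → max 270
II regrets: 40, 120, 0, 20 → max 120
III regrets: 230, 160, 150, 30 → max 230
IV regrets: 0, 110, 150, 0 → max 150
Smallest max regret = 120 → II.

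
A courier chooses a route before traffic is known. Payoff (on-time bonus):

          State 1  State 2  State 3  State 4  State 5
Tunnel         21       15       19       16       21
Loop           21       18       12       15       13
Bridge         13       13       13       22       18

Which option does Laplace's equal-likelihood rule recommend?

Row averages: Tunnel=18.4, Loop=15.8, Bridge=15.8
Highest average = 18.4 → Tunnel.

Tunnel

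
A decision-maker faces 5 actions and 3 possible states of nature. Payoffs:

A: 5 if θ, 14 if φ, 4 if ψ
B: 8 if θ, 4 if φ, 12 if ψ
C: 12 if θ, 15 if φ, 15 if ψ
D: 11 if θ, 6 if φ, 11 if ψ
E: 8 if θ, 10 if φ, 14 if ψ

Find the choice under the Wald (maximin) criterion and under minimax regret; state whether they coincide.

maximin → C; minimax regret → C (agree)

Row minima: A=4, B=4, C=12, D=6, E=8
Best worst-case = 12 → C.
Column bests: θ=12, φ=15, ψ=15.
A regrets: 7, 1, 11 → max 11
B regrets: 4, 11, 3 → max 11
C regrets: 0, 0, 0 → max 0
D regrets: 1, 9, 4 → max 9
E regrets: 4, 5, 1 → max 5
Smallest max regret = 0 → C.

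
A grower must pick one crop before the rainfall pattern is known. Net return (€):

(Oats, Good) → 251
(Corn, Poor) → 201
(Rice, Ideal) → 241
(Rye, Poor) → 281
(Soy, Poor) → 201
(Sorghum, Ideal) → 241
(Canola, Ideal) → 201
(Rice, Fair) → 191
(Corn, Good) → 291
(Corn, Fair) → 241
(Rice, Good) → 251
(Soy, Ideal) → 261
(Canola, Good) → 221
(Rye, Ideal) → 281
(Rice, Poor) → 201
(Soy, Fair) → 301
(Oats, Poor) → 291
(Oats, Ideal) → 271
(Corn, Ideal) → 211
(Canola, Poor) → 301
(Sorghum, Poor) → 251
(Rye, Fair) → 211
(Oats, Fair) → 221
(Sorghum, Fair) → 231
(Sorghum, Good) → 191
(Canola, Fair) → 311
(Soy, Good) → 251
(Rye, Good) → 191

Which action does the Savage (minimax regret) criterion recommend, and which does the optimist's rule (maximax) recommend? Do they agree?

minimax regret → Canola; maximax → Canola (agree)

Column bests: Poor=301, Fair=311, Good=291, Ideal=281.
Rye regrets: 20, 100, 100, 0 → max 100
Oats regrets: 10, 90, 40, 10 → max 90
Soy regrets: 100, 10, 40, 20 → max 100
Rice regrets: 100, 120, 40, 40 → max 120
Corn regrets: 100, 70, 0, 70 → max 100
Canola regrets: 0, 0, 70, 80 → max 80
Sorghum regrets: 50, 80, 100, 40 → max 100
Smallest max regret = 80 → Canola.
Row maxima: Rye=281, Oats=291, Soy=301, Rice=251, Corn=291, Canola=311, Sorghum=251
Best best-case = 311 → Canola.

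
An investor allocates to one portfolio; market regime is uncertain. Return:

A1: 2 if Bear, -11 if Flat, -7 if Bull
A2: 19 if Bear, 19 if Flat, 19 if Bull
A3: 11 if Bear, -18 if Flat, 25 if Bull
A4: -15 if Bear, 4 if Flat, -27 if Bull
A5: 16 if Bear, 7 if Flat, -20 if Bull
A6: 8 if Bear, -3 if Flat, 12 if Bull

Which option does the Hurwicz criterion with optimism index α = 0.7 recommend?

A2

A1: 0.7·2 + 0.3·(-11) = -1.9
A2: 0.7·19 + 0.3·19 = 19
A3: 0.7·25 + 0.3·(-18) = 12.1
A4: 0.7·4 + 0.3·(-27) = -5.3
A5: 0.7·16 + 0.3·(-20) = 5.2
A6: 0.7·12 + 0.3·(-3) = 7.5
Highest Hurwicz score = 19 → A2.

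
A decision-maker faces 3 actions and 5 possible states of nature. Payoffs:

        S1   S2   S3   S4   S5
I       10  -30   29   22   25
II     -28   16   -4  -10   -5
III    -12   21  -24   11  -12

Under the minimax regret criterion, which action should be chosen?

Column bests: S1=10, S2=21, S3=29, S4=22, S5=25.
I regrets: 0, 51, 0, 0, 0 → max 51
II regrets: 38, 5, 33, 32, 30 → max 38
III regrets: 22, 0, 53, 11, 37 → max 53
Smallest max regret = 38 → II.

II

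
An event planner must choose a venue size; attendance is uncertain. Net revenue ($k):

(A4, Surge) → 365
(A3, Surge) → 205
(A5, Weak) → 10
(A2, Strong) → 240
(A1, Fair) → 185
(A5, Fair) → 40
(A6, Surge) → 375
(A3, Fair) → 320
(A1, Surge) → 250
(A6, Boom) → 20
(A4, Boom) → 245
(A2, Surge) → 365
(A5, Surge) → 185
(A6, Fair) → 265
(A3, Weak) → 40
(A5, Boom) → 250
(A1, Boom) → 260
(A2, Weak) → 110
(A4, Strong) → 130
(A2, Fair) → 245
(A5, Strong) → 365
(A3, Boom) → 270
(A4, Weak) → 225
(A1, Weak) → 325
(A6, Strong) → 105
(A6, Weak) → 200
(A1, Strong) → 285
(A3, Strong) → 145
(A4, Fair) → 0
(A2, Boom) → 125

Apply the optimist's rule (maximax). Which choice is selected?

Row maxima: A1=325, A2=365, A3=320, A4=365, A5=365, A6=375
Best best-case = 375 → A6.

A6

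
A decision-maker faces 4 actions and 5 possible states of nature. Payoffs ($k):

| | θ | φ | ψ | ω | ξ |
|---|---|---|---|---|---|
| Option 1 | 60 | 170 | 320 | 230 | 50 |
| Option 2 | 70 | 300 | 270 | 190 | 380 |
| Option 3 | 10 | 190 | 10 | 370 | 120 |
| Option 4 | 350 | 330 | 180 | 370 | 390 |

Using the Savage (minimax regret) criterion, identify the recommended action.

Column bests: θ=350, φ=330, ψ=320, ω=370, ξ=390.
Option 1 regrets: 290, 160, 0, 140, 340 → max 340
Option 2 regrets: 280, 30, 50, 180, 10 → max 280
Option 3 regrets: 340, 140, 310, 0, 270 → max 340
Option 4 regrets: 0, 0, 140, 0, 0 → max 140
Smallest max regret = 140 → Option 4.

Option 4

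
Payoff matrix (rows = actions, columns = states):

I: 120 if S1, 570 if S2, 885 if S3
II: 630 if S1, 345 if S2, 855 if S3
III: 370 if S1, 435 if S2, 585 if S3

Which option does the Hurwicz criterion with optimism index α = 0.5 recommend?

II

I: 0.5·885 + 0.5·120 = 502.5
II: 0.5·855 + 0.5·345 = 600
III: 0.5·585 + 0.5·370 = 477.5
Highest Hurwicz score = 600 → II.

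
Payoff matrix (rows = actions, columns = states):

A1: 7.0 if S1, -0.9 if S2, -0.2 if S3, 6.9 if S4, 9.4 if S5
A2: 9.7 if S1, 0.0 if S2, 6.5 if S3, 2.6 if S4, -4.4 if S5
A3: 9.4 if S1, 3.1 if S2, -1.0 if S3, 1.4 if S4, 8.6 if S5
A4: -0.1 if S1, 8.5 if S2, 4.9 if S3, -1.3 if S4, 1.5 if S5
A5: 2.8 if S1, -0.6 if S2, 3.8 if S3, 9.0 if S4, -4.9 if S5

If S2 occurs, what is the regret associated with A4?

Best payoff under S2 is 8.5.
Regret = 8.5 − 8.5 = 0.0.

0.0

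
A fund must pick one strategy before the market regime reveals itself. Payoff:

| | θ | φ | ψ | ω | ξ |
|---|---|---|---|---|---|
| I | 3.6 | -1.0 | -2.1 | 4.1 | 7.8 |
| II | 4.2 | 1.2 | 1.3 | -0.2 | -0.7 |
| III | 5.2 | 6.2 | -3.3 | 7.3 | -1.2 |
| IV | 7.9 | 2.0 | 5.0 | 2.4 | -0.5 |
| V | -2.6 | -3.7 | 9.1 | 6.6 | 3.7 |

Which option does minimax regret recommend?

IV

Column bests: θ=7.9, φ=6.2, ψ=9.1, ω=7.3, ξ=7.8.
I regrets: 4.3, 7.2, 11.2, 3.2, 0.0 → max 11.2
II regrets: 3.7, 5.0, 7.8, 7.5, 8.5 → max 8.5
III regrets: 2.7, 0.0, 12.4, 0.0, 9.0 → max 12.4
IV regrets: 0.0, 4.2, 4.1, 4.9, 8.3 → max 8.3
V regrets: 10.5, 9.9, 0.0, 0.7, 4.1 → max 10.5
Smallest max regret = 8.3 → IV.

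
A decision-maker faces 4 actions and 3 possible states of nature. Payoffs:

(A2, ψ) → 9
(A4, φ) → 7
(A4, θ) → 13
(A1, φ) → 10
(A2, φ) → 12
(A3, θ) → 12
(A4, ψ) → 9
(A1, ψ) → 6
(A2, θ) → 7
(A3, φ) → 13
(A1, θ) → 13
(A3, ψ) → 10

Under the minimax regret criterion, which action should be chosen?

A3

Column bests: θ=13, φ=13, ψ=10.
A1 regrets: 0, 3, 4 → max 4
A2 regrets: 6, 1, 1 → max 6
A3 regrets: 1, 0, 0 → max 1
A4 regrets: 0, 6, 1 → max 6
Smallest max regret = 1 → A3.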